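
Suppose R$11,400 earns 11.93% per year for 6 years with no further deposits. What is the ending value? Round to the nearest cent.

R$22,417.33

11,400 × (1+0.1193)^6 = 11,400 × 1.966432 = 22,417.3294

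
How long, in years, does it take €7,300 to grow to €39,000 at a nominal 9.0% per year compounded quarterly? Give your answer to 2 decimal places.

Periodic rate i = 0.09/4 = 0.0225.
n = ln(39000/7300) / ln(1+0.0225) = ln(5.34247) / 0.022251 = 75.3097 quarters
= 75.3097/4 years

18.83 years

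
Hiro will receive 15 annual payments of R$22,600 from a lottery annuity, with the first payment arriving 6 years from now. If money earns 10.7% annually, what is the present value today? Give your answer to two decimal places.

R$99,398.57

Value one period before first payment (t=5): 22600 × [1 − (1+0.107)^(−15)] / 0.107 = 22600 × 7.311556 = 165,241.1590
Discount back 5 years: 165,241.1590 × (1+0.107)^(−5) = 165,241.1590 × 0.601536 = 99,398.5681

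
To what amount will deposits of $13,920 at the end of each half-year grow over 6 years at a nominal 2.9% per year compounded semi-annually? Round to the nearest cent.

$181,026.81

i = 0.029/2 = 0.0145 per half-year; n = 6·2 = 12.
Accumulation factor s(12|0.0145) = 13.004800; FV = 13920 × 13.004800 = 181,026.8115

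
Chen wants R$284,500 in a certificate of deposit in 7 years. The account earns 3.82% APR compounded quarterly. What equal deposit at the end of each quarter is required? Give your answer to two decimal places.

R$8,910.85

With 4 periods per year: i = 0.00955, n = 28.
FV-annuity factor = 31.927361; PMT = 284500 / 31.927361 = 8,910.8523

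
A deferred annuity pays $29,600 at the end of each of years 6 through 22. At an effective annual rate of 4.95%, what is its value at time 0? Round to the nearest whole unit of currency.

Value one period before first payment (t=5): 29600 × [1 − (1+0.0495)^(−17)] / 0.0495 = 29600 × 11.316287 = 334,962.0938
PV₀ = 334,962.0938 / (1+0.0495)^5 = 334,962.0938 / 1.273246 = 263,077.3437

$263,077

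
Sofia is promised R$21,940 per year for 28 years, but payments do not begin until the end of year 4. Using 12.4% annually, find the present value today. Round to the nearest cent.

R$119,878.14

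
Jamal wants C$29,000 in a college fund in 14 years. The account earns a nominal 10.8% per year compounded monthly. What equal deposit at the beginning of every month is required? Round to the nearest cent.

C$73.80

Periodic rate i = 0.108/12 = 0.009; n = 14 × 12 = 168 periods.
FV-annuity factor × (1+i) = 392.974021; PMT = 29000 / 392.974021 = 73.7962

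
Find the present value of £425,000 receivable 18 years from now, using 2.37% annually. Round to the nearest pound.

PV = 425,000 / (1 + 0.0237)^18 = 425,000 / 1.524434 = 278,791.9765

£278,792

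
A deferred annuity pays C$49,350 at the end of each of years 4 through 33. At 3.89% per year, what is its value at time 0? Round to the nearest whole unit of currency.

Value one period before first payment (t=3): 49350 × [1 − (1+0.0389)^(−30)] / 0.0389 = 49350 × 17.525345 = 864,875.7881
PV₀ = 864,875.7881 / (1+0.0389)^3 = 864,875.7881 / 1.121298 = 771,316.2845

C$771,316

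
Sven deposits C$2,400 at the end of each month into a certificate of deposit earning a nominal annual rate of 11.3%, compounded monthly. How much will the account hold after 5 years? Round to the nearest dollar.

i = 0.113/12 = 0.00941667 per month; n = 5·12 = 60.
Accumulation factor s(60|0.00941667) = 80.156029; FV = 2400 × 80.156029 = 192,374.4692

C$192,374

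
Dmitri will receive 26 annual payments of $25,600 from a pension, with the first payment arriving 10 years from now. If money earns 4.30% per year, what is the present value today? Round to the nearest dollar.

$271,178

PV at t=9 (ordinary 26-year annuity): 25600 × a(26|0.043) = 25600 × 15.472948 = 396,107.4804
Discount back 9 years: 396,107.4804 × (1+0.043)^(−9) = 396,107.4804 × 0.684607 = 271,177.8843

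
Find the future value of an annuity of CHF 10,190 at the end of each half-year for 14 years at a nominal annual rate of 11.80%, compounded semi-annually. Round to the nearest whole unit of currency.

CHF 687,111

i = 0.118/2 = 0.059 per half-year; n = 14·2 = 28.
Accumulation factor s(28|0.059) = 67.429944; FV = 10190 × 67.429944 = 687,111.1300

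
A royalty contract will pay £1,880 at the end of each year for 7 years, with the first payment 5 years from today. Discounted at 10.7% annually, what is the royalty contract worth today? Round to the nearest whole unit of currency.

PV at t=4 (ordinary 7-year annuity): 1880 × a(7|0.107) = 1880 × 4.758223 = 8,945.4584
Discount back 4 years: 8,945.4584 × (1+0.107)^(−4) = 8,945.4584 × 0.665901 = 5,956.7877

£5,957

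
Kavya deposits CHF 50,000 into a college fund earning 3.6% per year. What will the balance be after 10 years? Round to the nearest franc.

CHF 71,214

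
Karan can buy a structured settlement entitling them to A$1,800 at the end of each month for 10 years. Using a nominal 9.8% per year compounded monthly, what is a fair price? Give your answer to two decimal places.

A$137,356.64

With 12 periods per year: i = 0.00816667, n = 120.
PV = 1800 × [1 − (1+0.00816667)^(−120)] / 0.00816667 = 1800 × 76.309247 = 137,356.6442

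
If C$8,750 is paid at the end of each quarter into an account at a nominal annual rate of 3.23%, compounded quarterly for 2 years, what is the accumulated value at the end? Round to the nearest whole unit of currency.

C$72,011

i = 0.0323/4 = 0.008075 per quarter; n = 2·4 = 8.
FV = 8750 × [(1+0.008075)^8 − 1] / 0.008075 = 8750 × 8.229789 = 72,010.6504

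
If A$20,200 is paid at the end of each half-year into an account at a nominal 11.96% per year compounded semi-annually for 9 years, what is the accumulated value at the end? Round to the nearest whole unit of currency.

A$623,113

i = 0.1196/2 = 0.0598 per half-year; n = 9·2 = 18.
FV = PMT · [(1+i)^n − 1] / i = 20200 · 30.847169 = 623,112.8124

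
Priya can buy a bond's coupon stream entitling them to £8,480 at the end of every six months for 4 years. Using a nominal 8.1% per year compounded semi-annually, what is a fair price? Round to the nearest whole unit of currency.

£56,976

i = 0.081/2 = 0.0405 per half-year; n = 4·2 = 8.
PV = PMT · [1 − (1+i)^(−n)] / i = 8480 · 6.718866 = 56,975.9834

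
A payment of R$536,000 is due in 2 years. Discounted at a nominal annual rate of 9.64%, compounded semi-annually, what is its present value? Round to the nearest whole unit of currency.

R$444,005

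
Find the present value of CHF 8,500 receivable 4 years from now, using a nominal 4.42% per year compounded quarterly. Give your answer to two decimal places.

CHF 7,129.46

With 4 periods per year: i = 0.01105, n = 16.
Discount factor = (1+0.01105)^(−16) = 0.838760; PV = 8,500 × 0.838760 = 7,129.4625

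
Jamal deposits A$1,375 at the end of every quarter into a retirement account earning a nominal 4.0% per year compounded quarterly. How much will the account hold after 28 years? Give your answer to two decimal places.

i = 0.04/4 = 0.01 per quarter; n = 28·4 = 112.
FV = 1375 × [(1+0.01)^112 − 1] / 0.01 = 1375 × 204.785192 = 281,579.6397

A$281,579.64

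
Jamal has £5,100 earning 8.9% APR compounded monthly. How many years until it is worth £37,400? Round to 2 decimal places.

22.47 years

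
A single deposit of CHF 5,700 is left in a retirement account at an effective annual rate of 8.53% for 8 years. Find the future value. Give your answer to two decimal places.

FV = 5,700 × (1 + 0.0853)^8 = 10,971.6837

CHF 10,971.68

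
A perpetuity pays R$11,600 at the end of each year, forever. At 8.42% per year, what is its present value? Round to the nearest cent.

PV = C/r = 11600/0.0842 = 137,767.2209

R$137,767.22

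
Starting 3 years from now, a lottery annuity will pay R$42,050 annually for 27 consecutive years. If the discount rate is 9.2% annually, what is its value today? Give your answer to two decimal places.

R$347,688.90

Value one period before first payment (t=2): 42050 × [1 − (1+0.092)^(−27)] / 0.092 = 42050 × 9.859845 = 414,606.4935
Discount back 2 years: 414,606.4935 × (1+0.092)^(−2) = 414,606.4935 × 0.838600 = 347,688.8976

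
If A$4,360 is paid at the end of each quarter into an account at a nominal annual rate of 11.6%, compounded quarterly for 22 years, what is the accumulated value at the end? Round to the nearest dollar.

A$1,710,206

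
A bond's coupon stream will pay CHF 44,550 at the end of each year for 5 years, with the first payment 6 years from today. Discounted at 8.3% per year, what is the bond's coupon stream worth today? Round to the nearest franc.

CHF 118,453

PV at t=5 (ordinary 5-year annuity): 44550 × a(5|0.083) = 44550 × 3.961338 = 176,477.6239
PV₀ = 176,477.6239 / (1+0.083)^5 = 176,477.6239 / 1.489849 = 118,453.3547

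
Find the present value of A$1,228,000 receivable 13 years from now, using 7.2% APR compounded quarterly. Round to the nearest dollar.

A$485,639

Periodic rate i = 0.072/4 = 0.018; n = 13 × 4 = 52 periods.
Discount factor = (1+0.018)^(−52) = 0.395472; PV = 1,228,000 × 0.395472 = 485,639.3965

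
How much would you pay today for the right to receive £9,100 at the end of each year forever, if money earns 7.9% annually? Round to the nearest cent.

£115,189.87

PV = C/r = 9100/0.079 = 115,189.8734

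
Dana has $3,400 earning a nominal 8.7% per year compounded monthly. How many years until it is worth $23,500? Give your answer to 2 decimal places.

22.30 years

Periodic rate i = 0.087/12 = 0.00725.
(1+i)^n = 23500/3400 = 6.91176, so n = ln 6.91176 / ln 1.00725 = 267.6172 months
= 267.6172/12 years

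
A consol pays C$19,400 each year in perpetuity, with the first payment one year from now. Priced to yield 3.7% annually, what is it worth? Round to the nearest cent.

C$524,324.32

PV = C/r = 19400/0.037 = 524,324.3243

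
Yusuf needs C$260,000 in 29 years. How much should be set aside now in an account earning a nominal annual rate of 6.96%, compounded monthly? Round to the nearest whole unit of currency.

C$34,748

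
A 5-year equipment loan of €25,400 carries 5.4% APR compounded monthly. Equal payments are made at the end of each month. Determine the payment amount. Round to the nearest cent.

€484.00

Periodic rate i = 0.054/12 = 0.0045; n = 5 × 12 = 60 periods.
PMT = 25400 / ( [1 − (1+0.0045)^(−60)] / 0.0045 ) = 25400 / 52.479555 = 483.9980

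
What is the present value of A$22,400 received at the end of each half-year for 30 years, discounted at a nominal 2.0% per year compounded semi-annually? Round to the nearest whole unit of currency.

A$1,006,993

Periodic rate i = 0.02/2 = 0.01; n = 30 × 2 = 60 periods.
PV = 22400 × [1 − (1+0.01)^(−60)] / 0.01 = 22400 × 44.955038 = 1,006,992.8603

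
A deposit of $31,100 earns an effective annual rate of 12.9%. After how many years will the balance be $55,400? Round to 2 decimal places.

4.76 years

(1+i)^n = 55400/31100 = 1.78135, so n = ln 1.78135 / ln 1.129 = 4.7586 years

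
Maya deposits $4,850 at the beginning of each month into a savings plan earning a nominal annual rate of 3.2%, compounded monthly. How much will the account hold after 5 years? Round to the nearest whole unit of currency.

With 12 periods per year: i = 0.00266667, n = 60.
FV = 4850 × [(1+0.00266667)^60 − 1] / 0.00266667 × (1+i) = 4850 × 65.146133 = 315,958.7465
(annuity-due: payments at period start, so ×(1+i).)

$315,959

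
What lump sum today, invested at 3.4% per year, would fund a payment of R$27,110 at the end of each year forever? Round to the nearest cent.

R$797,352.94

PV = PMT / i = 27110 / 0.034 = 797,352.9412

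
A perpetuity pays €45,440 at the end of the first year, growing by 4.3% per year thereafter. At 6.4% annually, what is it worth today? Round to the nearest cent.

€2,163,809.52

PV = PMT / (i − g) = 45440 / (0.064 − 0.043) = 45440 / 0.021000 = 2,163,809.5238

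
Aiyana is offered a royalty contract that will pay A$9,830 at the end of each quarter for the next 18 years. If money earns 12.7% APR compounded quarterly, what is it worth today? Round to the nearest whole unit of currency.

A$276,989

With 4 periods per year: i = 0.03175, n = 72.
PV = 9830 × [1 − (1+0.03175)^(−72)] / 0.03175 = 9830 × 28.177929 = 276,989.0445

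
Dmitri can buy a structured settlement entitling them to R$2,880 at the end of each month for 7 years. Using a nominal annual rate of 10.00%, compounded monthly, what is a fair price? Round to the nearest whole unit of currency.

R$173,482

Periodic rate i = 0.1/12 = 0.00833333; n = 7 × 12 = 84 periods.
Annuity factor a(84|0.00833333) = 60.236667; PV = 2880 × 60.236667 = 173,481.6020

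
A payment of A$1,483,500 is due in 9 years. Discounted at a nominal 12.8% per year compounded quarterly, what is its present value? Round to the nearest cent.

Periodic rate i = 0.128/4 = 0.032; n = 9 × 4 = 36 periods.
PV = FV·(1+i)^(−n) = 1,483,500 × 0.321759 = 477,329.6897

A$477,329.69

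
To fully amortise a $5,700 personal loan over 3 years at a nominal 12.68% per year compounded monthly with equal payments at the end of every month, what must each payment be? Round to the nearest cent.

$191.18

i = 0.1268/12 = 0.0105667 per month; n = 3·12 = 36.
PMT = 5700 / ( [1 − (1+0.0105667)^(−36)] / 0.0105667 ) = 5700 / 29.815122 = 191.1782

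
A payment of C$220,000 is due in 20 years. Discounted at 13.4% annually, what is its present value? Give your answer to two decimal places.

PV = FV·(1+i)^(−n) = 220,000 × 0.080861 = 17,789.4118

C$17,789.41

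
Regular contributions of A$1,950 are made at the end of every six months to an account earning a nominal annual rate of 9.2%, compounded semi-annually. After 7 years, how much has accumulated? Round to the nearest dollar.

A$37,173

i = 0.092/2 = 0.046 per half-year; n = 7·2 = 14.
Accumulation factor s(14|0.046) = 19.063274; FV = 1950 × 19.063274 = 37,173.3835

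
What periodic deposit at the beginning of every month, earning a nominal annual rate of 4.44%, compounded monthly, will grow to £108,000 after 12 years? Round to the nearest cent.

Periodic rate i = 0.0444/12 = 0.0037; n = 12 × 12 = 144 periods.
FV-annuity factor × (1+i) = 190.437600; PMT = 108000 / 190.437600 = 567.1149

£567.11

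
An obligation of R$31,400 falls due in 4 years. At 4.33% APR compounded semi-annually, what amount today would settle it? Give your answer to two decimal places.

R$26,455.29

i = 0.0433/2 = 0.02165 per half-year; n = 4·2 = 8.
PV = FV·(1+i)^(−n) = 31,400 × 0.842525 = 26,455.2904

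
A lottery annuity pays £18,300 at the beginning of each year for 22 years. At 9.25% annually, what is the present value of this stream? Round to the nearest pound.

Annuity factor a(22|0.0925) × (1+i) = 10.124227; PV = 18300 × 10.124227 = 185,273.3554
(Beginning-of-period payments → annuity-due factor ×(1+i).)

£185,273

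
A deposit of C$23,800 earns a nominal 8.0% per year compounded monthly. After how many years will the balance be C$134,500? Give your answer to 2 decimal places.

21.72 years

Periodic rate i = 0.08/12 = 0.00666667.
n = ln(134500/23800) / ln(1+0.00666667) = ln(5.65126) / 0.006645 = 260.6468 months
= 260.6468/12 years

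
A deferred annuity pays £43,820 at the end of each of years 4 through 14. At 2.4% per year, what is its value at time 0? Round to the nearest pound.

£390,469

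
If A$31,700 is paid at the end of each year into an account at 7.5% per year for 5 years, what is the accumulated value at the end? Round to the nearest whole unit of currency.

A$184,126

FV = 31700 × [(1+0.075)^5 − 1] / 0.075 = 31700 × 5.808391 = 184,125.9952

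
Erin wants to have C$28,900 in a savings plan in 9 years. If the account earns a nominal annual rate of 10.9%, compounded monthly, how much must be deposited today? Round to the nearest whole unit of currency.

With 12 periods per year: i = 0.00908333, n = 108.
Discount factor = (1+0.00908333)^(−108) = 0.376600; PV = 28,900 × 0.376600 = 10,883.7426

C$10,884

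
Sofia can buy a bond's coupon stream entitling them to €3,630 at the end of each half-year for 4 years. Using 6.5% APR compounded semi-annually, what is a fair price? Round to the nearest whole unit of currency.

€25,215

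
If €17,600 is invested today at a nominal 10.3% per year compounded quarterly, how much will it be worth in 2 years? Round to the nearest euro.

With 4 periods per year: i = 0.02575, n = 8.
17,600 × (1+0.02575)^8 = 17,600 × 1.225553 = 21,569.7381

€21,570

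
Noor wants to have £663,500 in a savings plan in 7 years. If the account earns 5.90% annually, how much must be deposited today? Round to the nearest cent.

£444,190.44

PV = FV·(1+i)^(−n) = 663,500 × 0.669466 = 444,190.4391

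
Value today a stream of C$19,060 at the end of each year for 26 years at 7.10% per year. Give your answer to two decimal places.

C$223,333.90

PV = 19060 × [1 − (1+0.071)^(−26)] / 0.071 = 19060 × 11.717414 = 223,333.9024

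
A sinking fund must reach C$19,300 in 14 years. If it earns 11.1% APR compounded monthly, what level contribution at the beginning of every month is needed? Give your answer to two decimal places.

C$47.85

With 12 periods per year: i = 0.00925, n = 168.
PMT = 19300 / ( [(1+0.00925)^168 − 1] / 0.00925 × (1+i) ) = 19300 / 403.338217 = 47.8507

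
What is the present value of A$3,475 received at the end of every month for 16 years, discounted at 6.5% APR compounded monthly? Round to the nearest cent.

A$414,146.40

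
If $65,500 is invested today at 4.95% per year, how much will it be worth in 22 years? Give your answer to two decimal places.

FV = PV·(1+i)^n = 65,500 × 2.894768 = 189,607.2957

$189,607.30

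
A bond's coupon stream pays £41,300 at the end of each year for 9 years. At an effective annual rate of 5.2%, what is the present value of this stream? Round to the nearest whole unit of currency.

PV = PMT · [1 − (1+i)^(−n)] / i = 41300 · 7.044943 = 290,956.1260

£290,956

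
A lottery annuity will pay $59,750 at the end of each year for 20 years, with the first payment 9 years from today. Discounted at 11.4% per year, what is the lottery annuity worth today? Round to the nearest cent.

PV at t=8 (ordinary 20-year annuity): 59750 × a(20|0.114) = 59750 × 7.759438 = 463,626.4474
PV₀ = 463,626.4474 / (1+0.114)^8 = 463,626.4474 / 2.371819 = 195,472.9537

$195,472.95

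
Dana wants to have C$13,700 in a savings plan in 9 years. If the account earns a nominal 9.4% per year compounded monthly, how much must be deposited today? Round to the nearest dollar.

Periodic rate i = 0.094/12 = 0.00783333; n = 9 × 12 = 108 periods.
PV = FV·(1+i)^(−n) = 13,700 × 0.430545 = 5,898.4649

C$5,898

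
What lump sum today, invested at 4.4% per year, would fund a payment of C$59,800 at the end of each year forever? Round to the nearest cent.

C$1,359,090.91

PV = PMT / i = 59800 / 0.044 = 1,359,090.9091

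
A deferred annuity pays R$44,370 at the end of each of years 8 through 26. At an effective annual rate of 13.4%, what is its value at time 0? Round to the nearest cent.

R$124,716.62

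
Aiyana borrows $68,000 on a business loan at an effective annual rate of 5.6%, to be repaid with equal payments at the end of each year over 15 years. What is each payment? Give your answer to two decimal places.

$6,819.64

PMT = 68000 / ( [1 − (1+0.056)^(−15)] / 0.056 ) = 68000 / 9.971208 = 6,819.6353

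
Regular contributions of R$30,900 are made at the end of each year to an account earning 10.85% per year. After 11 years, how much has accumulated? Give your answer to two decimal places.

R$599,551.74

FV = 30900 × [(1+0.1085)^11 − 1] / 0.1085 = 30900 × 19.402969 = 599,551.7390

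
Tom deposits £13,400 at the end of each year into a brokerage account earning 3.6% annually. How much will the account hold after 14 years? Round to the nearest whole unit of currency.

£238,493

FV = 13400 × [(1+0.036)^14 − 1] / 0.036 = 13400 × 17.797999 = 238,493.1804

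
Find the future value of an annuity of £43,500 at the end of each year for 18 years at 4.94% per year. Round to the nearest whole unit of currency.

£1,216,930

FV = 43500 × [(1+0.0494)^18 − 1] / 0.0494 = 43500 × 27.975411 = 1,216,930.3781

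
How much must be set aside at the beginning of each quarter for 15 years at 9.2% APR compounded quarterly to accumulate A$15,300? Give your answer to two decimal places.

With 4 periods per year: i = 0.023, n = 60.
PMT = 15300 / ( [(1+0.023)^60 − 1] / 0.023 × (1+i) ) = 15300 / 129.576465 = 118.0770

A$118.08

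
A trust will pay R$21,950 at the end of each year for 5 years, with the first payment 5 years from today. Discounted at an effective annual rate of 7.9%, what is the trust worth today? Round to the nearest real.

R$64,828

PV at t=4 (ordinary 5-year annuity): 21950 × a(5|0.079) = 21950 × 4.003255 = 87,871.4580
PV₀ = 87,871.4580 / (1+0.079)^4 = 87,871.4580 / 1.355457 = 64,827.9149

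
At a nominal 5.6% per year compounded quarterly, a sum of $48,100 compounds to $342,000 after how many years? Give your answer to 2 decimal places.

Periodic rate i = 0.056/4 = 0.014.
(1+i)^n = 342000/48100 = 7.11019, so n = ln 7.11019 / ln 1.014 = 141.0877 quarters
= 141.0877/4 years

35.27 years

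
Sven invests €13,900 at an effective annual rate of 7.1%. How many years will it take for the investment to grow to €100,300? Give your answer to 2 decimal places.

28.81 years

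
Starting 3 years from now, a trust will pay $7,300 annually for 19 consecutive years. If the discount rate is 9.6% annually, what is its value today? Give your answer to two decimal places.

$52,211.39

PV at t=2 (ordinary 19-year annuity): 7300 × a(19|0.096) = 7300 × 8.591392 = 62,717.1612
Discount back 2 years: 62,717.1612 × (1+0.096)^(−2) = 62,717.1612 × 0.832490 = 52,211.3935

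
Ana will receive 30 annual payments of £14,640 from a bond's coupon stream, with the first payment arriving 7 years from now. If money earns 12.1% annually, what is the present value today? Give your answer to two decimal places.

£58,989.50

PV at t=6 (ordinary 30-year annuity): 14640 × a(30|0.121) = 14640 × 7.995900 = 117,059.9726
Discount back 6 years: 117,059.9726 × (1+0.121)^(−6) = 117,059.9726 × 0.503925 = 58,989.5037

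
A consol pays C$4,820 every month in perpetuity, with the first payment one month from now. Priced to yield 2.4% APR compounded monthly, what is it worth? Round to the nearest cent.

Periodic rate i = 0.024/12 = 0.002.
PV = C/r = 4820/0.002 = 2,410,000.0000

C$2,410,000.00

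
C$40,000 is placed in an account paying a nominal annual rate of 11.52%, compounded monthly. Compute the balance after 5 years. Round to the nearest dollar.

C$70,961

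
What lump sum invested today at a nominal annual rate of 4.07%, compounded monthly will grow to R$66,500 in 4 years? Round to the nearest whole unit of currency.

i = 0.0407/12 = 0.00339167 per month; n = 4·12 = 48.
Discount factor = (1+0.00339167)^(−48) = 0.849995; PV = 66,500 × 0.849995 = 56,524.6828

R$56,525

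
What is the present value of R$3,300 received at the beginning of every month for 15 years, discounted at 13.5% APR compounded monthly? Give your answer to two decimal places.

R$257,034.38

i = 0.135/12 = 0.01125 per month; n = 15·12 = 180.
Annuity factor a(180|0.01125) × (1+i) = 77.889206; PV = 3300 × 77.889206 = 257,034.3788
Payments are at the start of each period, so multiply by (1+i).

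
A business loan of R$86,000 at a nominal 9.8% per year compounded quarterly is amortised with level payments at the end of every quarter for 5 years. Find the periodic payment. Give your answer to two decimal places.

Periodic rate i = 0.098/4 = 0.0245; n = 5 × 4 = 20 periods.
Annuity-PV factor = 15.663044; PMT = 86000 / 15.663044 = 5,490.6312

R$5,490.63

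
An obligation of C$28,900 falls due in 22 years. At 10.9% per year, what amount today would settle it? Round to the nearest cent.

Discount factor = (1+0.109)^(−22) = 0.102685; PV = 28,900 × 0.102685 = 2,967.5895

C$2,967.59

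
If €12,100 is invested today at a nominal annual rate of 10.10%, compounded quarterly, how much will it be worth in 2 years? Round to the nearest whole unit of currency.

€14,771

Periodic rate i = 0.101/4 = 0.02525; n = 2 × 4 = 8 periods.
FV = 12,100 × (1 + 0.02525)^8 = 14,771.4658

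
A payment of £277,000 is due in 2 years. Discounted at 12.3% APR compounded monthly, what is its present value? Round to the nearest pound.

£216,864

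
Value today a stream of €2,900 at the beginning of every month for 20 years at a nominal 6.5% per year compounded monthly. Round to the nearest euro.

€391,069

With 12 periods per year: i = 0.00541667, n = 240.
PV = PMT · [1 − (1+i)^(−n)] / i × (1+i) = 2900 · 134.851515 = 391,069.3927
(annuity-due: payments at period start, so ×(1+i).)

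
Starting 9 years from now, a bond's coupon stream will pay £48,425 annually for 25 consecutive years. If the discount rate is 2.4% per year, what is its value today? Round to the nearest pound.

£746,523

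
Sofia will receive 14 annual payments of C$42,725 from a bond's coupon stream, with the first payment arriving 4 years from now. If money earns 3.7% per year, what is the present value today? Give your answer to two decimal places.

PV at t=3 (ordinary 14-year annuity): 42725 × a(14|0.037) = 42725 × 10.775443 = 460,380.8200
Discount back 3 years: 460,380.8200 × (1+0.037)^(−3) = 460,380.8200 × 0.896734 = 412,839.2239

C$412,839.22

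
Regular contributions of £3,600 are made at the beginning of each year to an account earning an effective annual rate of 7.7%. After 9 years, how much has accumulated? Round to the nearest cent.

FV = PMT · [(1+i)^n − 1] / i × (1+i) = 3600 · 13.281805 = 47,814.4968
(Beginning-of-period payments → annuity-due factor ×(1+i).)

£47,814.50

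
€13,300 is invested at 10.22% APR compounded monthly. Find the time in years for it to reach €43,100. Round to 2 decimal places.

Periodic rate i = 0.1022/12 = 0.00851667.
n = ln(43100/13300) / ln(1+0.00851667) = ln(3.24060) / 0.008481 = 138.6409 months
= 138.6409/12 years

11.55 years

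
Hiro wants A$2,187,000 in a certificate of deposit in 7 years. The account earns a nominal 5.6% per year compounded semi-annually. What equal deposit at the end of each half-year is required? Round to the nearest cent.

A$129,741.21

With 2 periods per year: i = 0.028, n = 14.
FV-annuity factor = 16.856634; PMT = 2.187e+06 / 16.856634 = 129,741.2056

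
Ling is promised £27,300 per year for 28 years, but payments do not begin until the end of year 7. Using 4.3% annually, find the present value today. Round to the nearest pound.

£341,446

Value one period before first payment (t=6): 27300 × [1 − (1+0.043)^(−28)] / 0.043 = 27300 × 16.101452 = 439,569.6395
Discount back 6 years: 439,569.6395 × (1+0.043)^(−6) = 439,569.6395 × 0.776773 = 341,445.8496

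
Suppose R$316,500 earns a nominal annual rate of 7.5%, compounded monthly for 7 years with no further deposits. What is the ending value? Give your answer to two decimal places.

R$534,156.80

With 12 periods per year: i = 0.00625, n = 84.
FV = 316,500 × (1 + 0.00625)^84 = 534,156.7956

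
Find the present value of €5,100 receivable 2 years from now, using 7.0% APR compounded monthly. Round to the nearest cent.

€4,435.53

i = 0.07/12 = 0.00583333 per month; n = 2·12 = 24.
PV = FV·(1+i)^(−n) = 5,100 × 0.869712 = 4,435.5308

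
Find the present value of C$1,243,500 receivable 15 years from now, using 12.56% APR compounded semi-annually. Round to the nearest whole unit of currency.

C$200,032

i = 0.1256/2 = 0.0628 per half-year; n = 15·2 = 30.
PV = 1,243,500 / (1 + 0.0628)^30 = 1,243,500 / 6.216506 = 200,031.9725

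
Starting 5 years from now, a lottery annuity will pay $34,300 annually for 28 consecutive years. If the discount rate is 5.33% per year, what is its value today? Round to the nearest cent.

$400,675.79

PV at t=4 (ordinary 28-year annuity): 34300 × a(28|0.0533) = 34300 × 14.378292 = 493,175.4315
Discount back 4 years: 493,175.4315 × (1+0.0533)^(−4) = 493,175.4315 × 0.812441 = 400,675.7850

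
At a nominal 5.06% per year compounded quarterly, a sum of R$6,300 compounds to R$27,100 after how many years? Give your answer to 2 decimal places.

29.02 years

Periodic rate i = 0.0506/4 = 0.01265.
n = ln(27100/6300) / ln(1+0.01265) = ln(4.30159) / 0.012571 = 116.0627 quarters
= 116.0627/4 years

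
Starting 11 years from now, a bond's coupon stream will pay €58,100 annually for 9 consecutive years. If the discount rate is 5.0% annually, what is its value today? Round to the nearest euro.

PV at t=10 (ordinary 9-year annuity): 58100 × a(9|0.05) = 58100 × 7.107822 = 412,964.4394
PV₀ = 412,964.4394 / (1+0.05)^10 = 412,964.4394 / 1.628895 = 253,524.3426

€253,524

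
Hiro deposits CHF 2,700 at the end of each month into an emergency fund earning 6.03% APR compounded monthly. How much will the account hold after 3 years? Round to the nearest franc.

CHF 106,255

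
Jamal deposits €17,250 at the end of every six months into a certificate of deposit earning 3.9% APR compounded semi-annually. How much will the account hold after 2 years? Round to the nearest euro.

With 2 periods per year: i = 0.0195, n = 4.
FV = 17250 × [(1+0.0195)^4 − 1] / 0.0195 = 17250 × 4.118528 = 71,044.6152

€71,045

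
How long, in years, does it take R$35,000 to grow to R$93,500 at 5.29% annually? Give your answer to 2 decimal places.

(1+i)^n = 93500/35000 = 2.67143, so n = ln 2.67143 / ln 1.0529 = 19.0620 years

19.06 years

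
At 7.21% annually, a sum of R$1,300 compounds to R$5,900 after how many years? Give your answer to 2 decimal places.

n = ln(5900/1300) / ln(1+0.0721) = ln(4.53846) / 0.069619 = 21.7265 years

21.73 years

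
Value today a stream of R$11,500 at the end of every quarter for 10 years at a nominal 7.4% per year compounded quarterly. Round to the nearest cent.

R$323,025.08

Periodic rate i = 0.074/4 = 0.0185; n = 10 × 4 = 40 periods.
Annuity factor a(40|0.0185) = 28.089137; PV = 11500 × 28.089137 = 323,025.0765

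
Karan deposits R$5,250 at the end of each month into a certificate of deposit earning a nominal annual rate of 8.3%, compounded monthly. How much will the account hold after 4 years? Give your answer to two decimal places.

R$297,664.25

With 12 periods per year: i = 0.00691667, n = 48.
Accumulation factor s(48|0.00691667) = 56.697953; FV = 5250 × 56.697953 = 297,664.2511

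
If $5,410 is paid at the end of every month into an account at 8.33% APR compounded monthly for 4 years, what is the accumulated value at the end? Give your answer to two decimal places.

i = 0.0833/12 = 0.00694167 per month; n = 4·12 = 48.
FV = PMT · [(1+i)^n − 1] / i = 5410 · 56.732906 = 306,925.0231

$306,925.02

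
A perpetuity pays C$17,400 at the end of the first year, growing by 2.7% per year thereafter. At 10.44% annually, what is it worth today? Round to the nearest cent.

C$224,806.20

PV = D₁/(r − g) = 17400/(0.1044 − 0.027) = 224,806.2016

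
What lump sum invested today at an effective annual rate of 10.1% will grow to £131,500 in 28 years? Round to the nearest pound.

£8,890

PV = FV·(1+i)^(−n) = 131,500 × 0.067601 = 8,889.5714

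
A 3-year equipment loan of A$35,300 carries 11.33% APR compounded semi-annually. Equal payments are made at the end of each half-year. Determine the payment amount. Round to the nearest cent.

A$7,103.32

With 2 periods per year: i = 0.05665, n = 6.
PMT = 35300 / ( [1 − (1+0.05665)^(−6)] / 0.05665 ) = 35300 / 4.969509 = 7,103.3173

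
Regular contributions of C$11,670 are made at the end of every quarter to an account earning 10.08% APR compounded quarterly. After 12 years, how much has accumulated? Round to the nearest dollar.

i = 0.1008/4 = 0.0252 per quarter; n = 12·4 = 48.
FV = 11670 × [(1+0.0252)^48 − 1] / 0.0252 = 11670 × 91.359951 = 1,066,170.6310

C$1,066,171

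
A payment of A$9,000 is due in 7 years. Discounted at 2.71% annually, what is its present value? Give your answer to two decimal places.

A$7,463.69

Discount factor = (1+0.0271)^(−7) = 0.829299; PV = 9,000 × 0.829299 = 7,463.6868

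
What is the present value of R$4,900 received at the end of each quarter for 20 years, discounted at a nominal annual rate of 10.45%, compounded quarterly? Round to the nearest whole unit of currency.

R$163,730

Periodic rate i = 0.1045/4 = 0.026125; n = 20 × 4 = 80 periods.
Annuity factor a(80|0.026125) = 33.414311; PV = 4900 × 33.414311 = 163,730.1244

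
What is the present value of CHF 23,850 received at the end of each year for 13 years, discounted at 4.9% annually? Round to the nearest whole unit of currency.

Annuity factor a(13|0.049) = 9.450383; PV = 23850 × 9.450383 = 225,391.6429

CHF 225,392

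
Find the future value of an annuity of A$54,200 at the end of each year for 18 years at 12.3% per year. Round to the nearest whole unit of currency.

A$3,115,088

FV = PMT · [(1+i)^n − 1] / i = 54200 · 57.473946 = 3,115,087.8781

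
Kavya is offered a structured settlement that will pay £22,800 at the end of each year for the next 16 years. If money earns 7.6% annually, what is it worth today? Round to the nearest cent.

PV = 22800 × [1 − (1+0.076)^(−16)] / 0.076 = 22800 × 9.082309 = 207,076.6382

£207,076.64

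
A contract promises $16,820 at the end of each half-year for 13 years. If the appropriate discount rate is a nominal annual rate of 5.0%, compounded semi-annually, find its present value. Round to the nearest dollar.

$318,749

Periodic rate i = 0.05/2 = 0.025; n = 13 × 2 = 26 periods.
PV = 16820 × [1 − (1+0.025)^(−26)] / 0.025 = 16820 × 18.950611 = 318,749.2794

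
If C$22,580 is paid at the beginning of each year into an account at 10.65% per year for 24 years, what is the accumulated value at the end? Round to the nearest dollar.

Accumulation factor s(24|0.1065) × (1+i) = 107.489167; FV = 22580 × 107.489167 = 2,427,105.3992
Payments are at the start of each period, so multiply by (1+i).

C$2,427,105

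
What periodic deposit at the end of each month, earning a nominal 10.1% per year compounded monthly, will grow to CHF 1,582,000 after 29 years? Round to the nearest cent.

CHF 761.69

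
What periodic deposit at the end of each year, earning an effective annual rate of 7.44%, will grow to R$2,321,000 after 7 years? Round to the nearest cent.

R$264,615.68

PMT = 2.321e+06 / ( [(1+0.0744)^7 − 1] / 0.0744 ) = 2.321e+06 / 8.771211 = 264,615.6767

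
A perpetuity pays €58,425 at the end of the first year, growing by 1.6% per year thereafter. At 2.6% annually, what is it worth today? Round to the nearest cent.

€5,842,500.00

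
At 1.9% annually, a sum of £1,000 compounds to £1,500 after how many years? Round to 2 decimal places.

21.54 years

(1+i)^n = 1500/1000 = 1.50000, so n = ln 1.50000 / ln 1.019 = 21.5424 years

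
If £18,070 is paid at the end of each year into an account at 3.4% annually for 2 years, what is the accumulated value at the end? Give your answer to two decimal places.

Accumulation factor s(2|0.034) = 2.034000; FV = 18070 × 2.034000 = 36,754.3800

£36,754.38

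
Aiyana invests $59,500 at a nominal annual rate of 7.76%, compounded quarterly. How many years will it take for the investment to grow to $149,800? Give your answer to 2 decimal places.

Periodic rate i = 0.0776/4 = 0.0194.
(1+i)^n = 149800/59500 = 2.51765, so n = ln 2.51765 / ln 1.0194 = 48.0542 quarters
= 48.0542/4 years

12.01 years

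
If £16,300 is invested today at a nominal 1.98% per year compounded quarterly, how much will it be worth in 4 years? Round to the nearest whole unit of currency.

£17,640

Periodic rate i = 0.0198/4 = 0.00495; n = 4 × 4 = 16 periods.
FV = PV·(1+i)^n = 16,300 × 1.082209 = 17,640.0120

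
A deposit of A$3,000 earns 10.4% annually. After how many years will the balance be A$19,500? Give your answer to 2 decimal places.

18.92 years

n = ln(19500/3000) / ln(1+0.104) = ln(6.50000) / 0.098940 = 18.9186 years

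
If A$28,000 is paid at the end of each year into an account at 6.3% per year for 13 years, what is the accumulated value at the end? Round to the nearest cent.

A$539,000.20

FV = PMT · [(1+i)^n − 1] / i = 28000 · 19.250007 = 539,000.2024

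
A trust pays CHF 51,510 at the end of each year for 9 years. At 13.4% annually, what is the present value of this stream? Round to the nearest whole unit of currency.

Annuity factor a(9|0.134) = 5.056232; PV = 51510 × 5.056232 = 260,446.4978

CHF 260,446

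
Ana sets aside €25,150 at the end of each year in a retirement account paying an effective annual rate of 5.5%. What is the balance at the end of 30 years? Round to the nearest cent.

FV = PMT · [(1+i)^n − 1] / i = 25150 · 72.435478 = 1,821,752.2710

€1,821,752.27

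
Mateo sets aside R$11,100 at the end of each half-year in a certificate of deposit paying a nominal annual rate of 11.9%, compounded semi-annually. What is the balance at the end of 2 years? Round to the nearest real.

i = 0.119/2 = 0.0595 per half-year; n = 2·2 = 4.
FV = 11100 × [(1+0.0595)^4 − 1] / 0.0595 = 11100 × 4.371372 = 48,522.2253

R$48,522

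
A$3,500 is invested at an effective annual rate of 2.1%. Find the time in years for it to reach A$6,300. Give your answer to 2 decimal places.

28.28 years

(1+i)^n = 6300/3500 = 1.80000, so n = ln 1.80000 / ln 1.021 = 28.2827 years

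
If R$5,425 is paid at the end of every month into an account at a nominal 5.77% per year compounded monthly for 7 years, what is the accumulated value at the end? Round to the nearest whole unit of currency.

R$559,843

Periodic rate i = 0.0577/12 = 0.00480833; n = 7 × 12 = 84 periods.
FV = PMT · [(1+i)^n − 1] / i = 5425 · 103.196929 = 559,843.3402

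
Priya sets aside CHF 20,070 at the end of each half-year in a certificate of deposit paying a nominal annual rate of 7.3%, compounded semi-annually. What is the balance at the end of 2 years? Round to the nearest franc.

CHF 84,783

Periodic rate i = 0.073/2 = 0.0365; n = 2 × 2 = 4 periods.
FV = PMT · [(1+i)^n − 1] / i = 20070 · 4.224378 = 84,783.2590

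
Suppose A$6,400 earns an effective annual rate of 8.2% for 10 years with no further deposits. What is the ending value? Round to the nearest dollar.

A$14,075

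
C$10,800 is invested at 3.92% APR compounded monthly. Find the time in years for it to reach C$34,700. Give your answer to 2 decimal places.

29.82 years

Periodic rate i = 0.0392/12 = 0.00326667.
(1+i)^n = 34700/10800 = 3.21296, so n = ln 3.21296 / ln 1.00327 = 357.8874 months
= 357.8874/12 years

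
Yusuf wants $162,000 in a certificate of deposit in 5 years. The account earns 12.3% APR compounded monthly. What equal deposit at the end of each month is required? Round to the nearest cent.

$1,967.71

With 12 periods per year: i = 0.01025, n = 60.
FV-annuity factor = 82.329298; PMT = 162000 / 82.329298 = 1,967.7078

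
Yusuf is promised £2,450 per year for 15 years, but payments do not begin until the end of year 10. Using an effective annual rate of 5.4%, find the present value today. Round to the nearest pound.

Value one period before first payment (t=9): 2450 × [1 − (1+0.054)^(−15)] / 0.054 = 2450 × 10.104624 = 24,756.3281
Discount back 9 years: 24,756.3281 × (1+0.054)^(−9) = 24,756.3281 × 0.622923 = 15,421.2910

£15,421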